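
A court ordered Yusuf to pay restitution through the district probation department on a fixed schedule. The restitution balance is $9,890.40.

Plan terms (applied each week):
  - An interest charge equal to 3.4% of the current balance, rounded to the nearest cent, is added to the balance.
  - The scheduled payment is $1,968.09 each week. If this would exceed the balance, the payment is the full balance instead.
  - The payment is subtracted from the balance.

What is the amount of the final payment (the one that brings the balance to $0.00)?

# | Opening | Interest | Payment | End bal
1 | $9,890.40 | $336.27 | $1,968.09 | $8,258.58
2 | $8,258.58 | $280.79 | $1,968.09 | $6,571.28
3 | $6,571.28 | $223.42 | $1,968.09 | $4,826.61
4 | $4,826.61 | $164.10 | $1,968.09 | $3,022.62
5 | $3,022.62 | $102.77 | $1,968.09 | $1,157.30
6 | $1,157.30 | $39.35 | $1,196.65 | $0.00

$1,196.65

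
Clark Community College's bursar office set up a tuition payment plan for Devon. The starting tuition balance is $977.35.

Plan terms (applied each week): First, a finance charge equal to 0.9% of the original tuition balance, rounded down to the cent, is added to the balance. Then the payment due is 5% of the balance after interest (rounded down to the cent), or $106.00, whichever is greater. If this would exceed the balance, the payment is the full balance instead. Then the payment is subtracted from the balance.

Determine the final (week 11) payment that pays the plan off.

$14.04

# | Opening | Interest | Payment | End bal
1 | $977.35 | $8.79 | $106.00 | $880.14
2 | $880.14 | $8.79 | $106.00 | $782.93
3 | $782.93 | $8.79 | $106.00 | $685.72
4 | $685.72 | $8.79 | $106.00 | $588.51
5 | $588.51 | $8.79 | $106.00 | $491.30
6 | $491.30 | $8.79 | $106.00 | $394.09
7 | $394.09 | $8.79 | $106.00 | $296.88
8 | $296.88 | $8.79 | $106.00 | $199.67
9 | $199.67 | $8.79 | $106.00 | $102.46
10 | $102.46 | $8.79 | $106.00 | $5.25
11 | $5.25 | $8.79 | $14.04 | $0.00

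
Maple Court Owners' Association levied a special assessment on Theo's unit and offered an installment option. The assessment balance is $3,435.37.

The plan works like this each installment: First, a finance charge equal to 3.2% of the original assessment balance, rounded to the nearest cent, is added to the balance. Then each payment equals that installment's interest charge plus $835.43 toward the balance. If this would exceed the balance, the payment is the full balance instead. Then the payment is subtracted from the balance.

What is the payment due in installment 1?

Installment 1: opening $3,435.37; interest $109.93 → $3,545.30; payment $945.36; balance $2,599.94

$945.36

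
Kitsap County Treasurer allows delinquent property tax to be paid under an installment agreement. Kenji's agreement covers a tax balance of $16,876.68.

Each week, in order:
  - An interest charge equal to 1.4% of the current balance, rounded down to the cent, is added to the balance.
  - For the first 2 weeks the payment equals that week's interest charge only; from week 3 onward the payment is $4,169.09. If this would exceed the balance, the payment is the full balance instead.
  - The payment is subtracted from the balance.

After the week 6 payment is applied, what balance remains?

# | Opening | Interest | Payment | End bal
1 | $16,876.68 | $236.27 | $236.27 | $16,876.68
2 | $16,876.68 | $236.27 | $236.27 | $16,876.68
3 | $16,876.68 | $236.27 | $4,169.09 | $12,943.86
4 | $12,943.86 | $181.21 | $4,169.09 | $8,955.98
5 | $8,955.98 | $125.38 | $4,169.09 | $4,912.27
6 | $4,912.27 | $68.77 | $4,169.09 | $811.95

$811.95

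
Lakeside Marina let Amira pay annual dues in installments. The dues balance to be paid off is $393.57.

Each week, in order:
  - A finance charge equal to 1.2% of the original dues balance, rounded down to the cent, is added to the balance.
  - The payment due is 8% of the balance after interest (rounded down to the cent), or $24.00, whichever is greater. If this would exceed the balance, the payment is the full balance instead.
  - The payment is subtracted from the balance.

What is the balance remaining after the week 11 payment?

$162.24

Week 1: $393.57 +$4.72 interest = $398.29; pay $31.86 → $366.43
Week 2: $366.43 +$4.72 interest = $371.15; pay $29.69 → $341.46
Week 3: $341.46 +$4.72 interest = $346.18; pay $27.69 → $318.49
Week 4: $318.49 +$4.72 interest = $323.21; pay $25.85 → $297.36
Week 5: $297.36 +$4.72 interest = $302.08; pay $24.16 → $277.92
Week 6: $277.92 +$4.72 interest = $282.64; pay $24.00 → $258.64
Week 7: $258.64 +$4.72 interest = $263.36; pay $24.00 → $239.36
Week 8: $239.36 +$4.72 interest = $244.08; pay $24.00 → $220.08
Week 9: $220.08 +$4.72 interest = $224.80; pay $24.00 → $200.80
Week 10: $200.80 +$4.72 interest = $205.52; pay $24.00 → $181.52
Week 11: $181.52 +$4.72 interest = $186.24; pay $24.00 → $162.24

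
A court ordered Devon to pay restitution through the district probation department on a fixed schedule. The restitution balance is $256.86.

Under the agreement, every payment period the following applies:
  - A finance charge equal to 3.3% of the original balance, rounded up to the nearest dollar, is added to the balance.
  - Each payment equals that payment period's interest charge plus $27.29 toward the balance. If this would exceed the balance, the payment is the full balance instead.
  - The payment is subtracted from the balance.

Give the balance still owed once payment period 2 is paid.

Payment period 1: opening $256.86; interest $9.00 → $265.86; payment $36.29; balance $229.57
Payment period 2: opening $229.57; interest $9.00 → $238.57; payment $36.29; balance $202.28

$202.28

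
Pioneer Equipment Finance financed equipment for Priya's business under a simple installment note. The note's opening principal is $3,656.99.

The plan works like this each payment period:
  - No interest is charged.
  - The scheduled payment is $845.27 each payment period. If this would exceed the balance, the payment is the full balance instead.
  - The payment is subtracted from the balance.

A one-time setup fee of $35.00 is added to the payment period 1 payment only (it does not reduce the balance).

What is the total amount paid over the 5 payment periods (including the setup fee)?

$3,691.99

Payment period 1: opening $3,656.99; payment $845.27 (+ $35.00 fee); balance $2,811.72
Payment period 2: opening $2,811.72; payment $845.27; balance $1,966.45
Payment period 3: opening $1,966.45; payment $845.27; balance $1,121.18
Payment period 4: opening $1,121.18; payment $845.27; balance $275.91
Payment period 5: opening $275.91; payment $275.91; balance $0.00
Total paid: $3,691.99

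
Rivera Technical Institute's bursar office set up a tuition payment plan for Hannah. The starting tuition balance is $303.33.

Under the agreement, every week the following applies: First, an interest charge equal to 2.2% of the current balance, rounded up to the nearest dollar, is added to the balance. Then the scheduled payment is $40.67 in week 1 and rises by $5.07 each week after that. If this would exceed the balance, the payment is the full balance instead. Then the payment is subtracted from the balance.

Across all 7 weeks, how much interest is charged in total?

Week 1: $303.33 +$7.00 interest = $310.33; pay $40.67 → $269.66
Week 2: $269.66 +$6.00 interest = $275.66; pay $45.74 → $229.92
Week 3: $229.92 +$6.00 interest = $235.92; pay $50.81 → $185.11
Week 4: $185.11 +$5.00 interest = $190.11; pay $55.88 → $134.23
Week 5: $134.23 +$3.00 interest = $137.23; pay $60.95 → $76.28
Week 6: $76.28 +$2.00 interest = $78.28; pay $66.02 → $12.26
Week 7: $12.26 +$1.00 interest = $13.26; pay $13.26 → $0.00
Total interest: $7.00 + $6.00 + $6.00 + $5.00 + $3.00 + $2.00 + $1.00 = $30.00

$30.00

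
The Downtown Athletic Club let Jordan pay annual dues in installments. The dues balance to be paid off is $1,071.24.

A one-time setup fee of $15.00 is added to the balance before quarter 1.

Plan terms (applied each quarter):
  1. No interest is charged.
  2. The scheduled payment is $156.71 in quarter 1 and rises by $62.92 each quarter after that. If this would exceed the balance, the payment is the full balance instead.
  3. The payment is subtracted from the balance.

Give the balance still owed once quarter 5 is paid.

$0.00

Quarter 1: $1,086.24 − $156.71 → $929.53
Quarter 2: $929.53 − $219.63 → $709.90
Quarter 3: $709.90 − $282.55 → $427.35
Quarter 4: $427.35 − $345.47 → $81.88
Quarter 5: $81.88 − $81.88 → $0.00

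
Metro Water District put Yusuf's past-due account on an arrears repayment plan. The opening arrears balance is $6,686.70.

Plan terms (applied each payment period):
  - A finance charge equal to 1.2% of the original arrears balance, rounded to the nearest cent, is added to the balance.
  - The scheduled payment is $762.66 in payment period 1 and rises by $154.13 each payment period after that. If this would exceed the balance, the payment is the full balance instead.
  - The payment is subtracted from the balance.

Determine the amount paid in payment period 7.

# | Opening | Interest | Payment | End bal
1 | $6,686.70 | $80.24 | $762.66 | $6,004.28
2 | $6,004.28 | $80.24 | $916.79 | $5,167.73
3 | $5,167.73 | $80.24 | $1,070.92 | $4,177.05
4 | $4,177.05 | $80.24 | $1,225.05 | $3,032.24
5 | $3,032.24 | $80.24 | $1,379.18 | $1,733.30
6 | $1,733.30 | $80.24 | $1,533.31 | $280.23
7 | $280.23 | $80.24 | $360.47 | $0.00

$360.47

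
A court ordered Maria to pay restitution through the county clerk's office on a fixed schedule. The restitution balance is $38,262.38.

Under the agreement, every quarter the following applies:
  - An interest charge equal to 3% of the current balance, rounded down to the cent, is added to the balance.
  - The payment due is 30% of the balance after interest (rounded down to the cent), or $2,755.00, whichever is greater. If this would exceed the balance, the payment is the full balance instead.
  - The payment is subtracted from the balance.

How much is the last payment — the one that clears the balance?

$2,385.85

# | Opening | Interest | Payment | End bal
1 | $38,262.38 | $1,147.87 | $11,823.07 | $27,587.18
2 | $27,587.18 | $827.61 | $8,524.43 | $19,890.36
3 | $19,890.36 | $596.71 | $6,146.12 | $14,340.95
4 | $14,340.95 | $430.22 | $4,431.35 | $10,339.82
5 | $10,339.82 | $310.19 | $3,195.00 | $7,455.01
6 | $7,455.01 | $223.65 | $2,755.00 | $4,923.66
7 | $4,923.66 | $147.70 | $2,755.00 | $2,316.36
8 | $2,316.36 | $69.49 | $2,385.85 | $0.00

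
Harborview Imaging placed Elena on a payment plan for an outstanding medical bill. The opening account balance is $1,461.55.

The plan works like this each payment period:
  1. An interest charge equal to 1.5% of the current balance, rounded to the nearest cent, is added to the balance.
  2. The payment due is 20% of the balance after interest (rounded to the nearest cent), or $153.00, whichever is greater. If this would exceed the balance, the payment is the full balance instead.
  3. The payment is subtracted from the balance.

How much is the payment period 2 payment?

$240.92

# | Opening | Interest | Payment | End bal
1 | $1,461.55 | $21.92 | $296.69 | $1,186.78
2 | $1,186.78 | $17.80 | $240.92 | $963.66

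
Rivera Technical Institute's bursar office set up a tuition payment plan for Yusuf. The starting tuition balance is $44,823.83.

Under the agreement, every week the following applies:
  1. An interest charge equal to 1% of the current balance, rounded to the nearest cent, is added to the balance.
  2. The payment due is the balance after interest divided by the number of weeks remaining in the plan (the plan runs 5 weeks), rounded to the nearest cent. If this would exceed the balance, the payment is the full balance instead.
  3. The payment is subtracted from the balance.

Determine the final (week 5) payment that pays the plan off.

# | Opening | Interest | Payment | End bal
1 | $44,823.83 | $448.24 | $9,054.41 | $36,217.66
2 | $36,217.66 | $362.18 | $9,144.96 | $27,434.88
3 | $27,434.88 | $274.35 | $9,236.41 | $18,472.82
4 | $18,472.82 | $184.73 | $9,328.78 | $9,328.77
5 | $9,328.77 | $93.29 | $9,422.06 | $0.00

$9,422.06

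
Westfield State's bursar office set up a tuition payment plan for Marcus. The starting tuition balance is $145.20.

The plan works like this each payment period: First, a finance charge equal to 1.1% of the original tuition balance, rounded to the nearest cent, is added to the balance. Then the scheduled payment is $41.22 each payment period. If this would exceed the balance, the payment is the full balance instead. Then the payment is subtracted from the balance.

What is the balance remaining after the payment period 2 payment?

Payment period 1: opening $145.20; interest $1.60 → $146.80; payment $41.22; balance $105.58
Payment period 2: opening $105.58; interest $1.60 → $107.18; payment $41.22; balance $65.96

$65.96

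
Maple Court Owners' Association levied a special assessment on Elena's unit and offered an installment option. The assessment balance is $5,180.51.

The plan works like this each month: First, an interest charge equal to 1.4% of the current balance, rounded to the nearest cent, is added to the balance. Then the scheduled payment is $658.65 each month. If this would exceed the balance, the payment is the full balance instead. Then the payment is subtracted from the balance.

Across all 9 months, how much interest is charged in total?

$347.48

# | Opening | Interest | Payment | End bal
1 | $5,180.51 | $72.53 | $658.65 | $4,594.39
2 | $4,594.39 | $64.32 | $658.65 | $4,000.06
3 | $4,000.06 | $56.00 | $658.65 | $3,397.41
4 | $3,397.41 | $47.56 | $658.65 | $2,786.32
5 | $2,786.32 | $39.01 | $658.65 | $2,166.68
6 | $2,166.68 | $30.33 | $658.65 | $1,538.36
7 | $1,538.36 | $21.54 | $658.65 | $901.25
8 | $901.25 | $12.62 | $658.65 | $255.22
9 | $255.22 | $3.57 | $258.79 | $0.00
Total interest: $72.53 + $64.32 + $56.00 + $47.56 + $39.01 + $30.33 + $21.54 + $12.62 + $3.57 = $347.48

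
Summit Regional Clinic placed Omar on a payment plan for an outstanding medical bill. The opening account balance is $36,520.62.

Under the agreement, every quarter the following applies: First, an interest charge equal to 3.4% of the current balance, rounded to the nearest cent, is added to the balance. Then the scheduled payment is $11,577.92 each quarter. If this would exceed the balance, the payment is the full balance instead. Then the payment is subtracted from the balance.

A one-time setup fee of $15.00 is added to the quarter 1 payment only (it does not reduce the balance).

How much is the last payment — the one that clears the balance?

Quarter 1: $36,520.62 +$1,241.70 interest = $37,762.32; pay $11,577.92 (+ $15.00 fee) → $26,184.40
Quarter 2: $26,184.40 +$890.27 interest = $27,074.67; pay $11,577.92 → $15,496.75
Quarter 3: $15,496.75 +$526.89 interest = $16,023.64; pay $11,577.92 → $4,445.72
Quarter 4: $4,445.72 +$151.15 interest = $4,596.87; pay $4,596.87 → $0.00

$4,596.87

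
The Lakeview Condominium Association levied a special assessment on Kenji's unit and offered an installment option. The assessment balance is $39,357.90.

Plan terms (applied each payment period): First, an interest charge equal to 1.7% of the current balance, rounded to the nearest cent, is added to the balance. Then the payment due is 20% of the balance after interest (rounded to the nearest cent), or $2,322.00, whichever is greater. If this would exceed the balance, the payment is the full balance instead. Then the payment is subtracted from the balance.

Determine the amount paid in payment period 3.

$5,299.13

Payment period 1: opening $39,357.90; interest $669.08 → $40,026.98; payment $8,005.40; balance $32,021.58
Payment period 2: opening $32,021.58; interest $544.37 → $32,565.95; payment $6,513.19; balance $26,052.76
Payment period 3: opening $26,052.76; interest $442.90 → $26,495.66; payment $5,299.13; balance $21,196.53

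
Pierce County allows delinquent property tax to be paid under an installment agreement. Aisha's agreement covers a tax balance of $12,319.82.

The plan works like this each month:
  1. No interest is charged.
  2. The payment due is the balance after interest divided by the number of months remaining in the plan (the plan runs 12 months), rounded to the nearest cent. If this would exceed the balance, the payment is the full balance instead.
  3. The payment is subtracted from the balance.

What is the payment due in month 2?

Month 1: $12,319.82 − $1,026.65 → $11,293.17
Month 2: $11,293.17 − $1,026.65 → $10,266.52

$1,026.65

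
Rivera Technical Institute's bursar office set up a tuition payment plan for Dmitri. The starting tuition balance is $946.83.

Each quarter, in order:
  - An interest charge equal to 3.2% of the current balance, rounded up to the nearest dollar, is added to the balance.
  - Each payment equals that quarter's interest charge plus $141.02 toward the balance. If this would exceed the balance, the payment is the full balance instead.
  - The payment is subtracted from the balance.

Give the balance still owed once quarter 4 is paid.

# | Opening | Interest | Payment | End bal
1 | $946.83 | $31.00 | $172.02 | $805.81
2 | $805.81 | $26.00 | $167.02 | $664.79
3 | $664.79 | $22.00 | $163.02 | $523.77
4 | $523.77 | $17.00 | $158.02 | $382.75

$382.75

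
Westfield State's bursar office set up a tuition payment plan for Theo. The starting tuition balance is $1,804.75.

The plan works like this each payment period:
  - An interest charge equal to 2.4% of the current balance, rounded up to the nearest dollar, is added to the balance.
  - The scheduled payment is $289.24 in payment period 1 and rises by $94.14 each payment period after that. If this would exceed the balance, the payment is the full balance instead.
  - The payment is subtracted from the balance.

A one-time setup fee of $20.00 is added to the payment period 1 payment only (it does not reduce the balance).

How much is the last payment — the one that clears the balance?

$219.95

Payment period 1: $1,804.75 +$44.00 interest = $1,848.75; pay $289.24 (+ $20.00 fee) → $1,559.51
Payment period 2: $1,559.51 +$38.00 interest = $1,597.51; pay $383.38 → $1,214.13
Payment period 3: $1,214.13 +$30.00 interest = $1,244.13; pay $477.52 → $766.61
Payment period 4: $766.61 +$19.00 interest = $785.61; pay $571.66 → $213.95
Payment period 5: $213.95 +$6.00 interest = $219.95; pay $219.95 → $0.00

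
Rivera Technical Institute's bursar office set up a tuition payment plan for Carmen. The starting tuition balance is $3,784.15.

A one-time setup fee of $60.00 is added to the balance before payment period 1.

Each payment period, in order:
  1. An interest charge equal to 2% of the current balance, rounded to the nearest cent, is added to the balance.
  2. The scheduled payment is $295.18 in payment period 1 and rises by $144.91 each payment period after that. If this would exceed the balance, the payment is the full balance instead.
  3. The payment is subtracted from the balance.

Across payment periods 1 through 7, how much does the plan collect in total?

Payment period 1: opening $3,844.15; interest $76.88 → $3,921.03; payment $295.18; balance $3,625.85
Payment period 2: opening $3,625.85; interest $72.52 → $3,698.37; payment $440.09; balance $3,258.28
Payment period 3: opening $3,258.28; interest $65.17 → $3,323.45; payment $585.00; balance $2,738.45
Payment period 4: opening $2,738.45; interest $54.77 → $2,793.22; payment $729.91; balance $2,063.31
Payment period 5: opening $2,063.31; interest $41.27 → $2,104.58; payment $874.82; balance $1,229.76
Payment period 6: opening $1,229.76; interest $24.60 → $1,254.36; payment $1,019.73; balance $234.63
Payment period 7: opening $234.63; interest $4.69 → $239.32; payment $239.32; balance $0.00
Total paid: $4,184.05

$4,184.05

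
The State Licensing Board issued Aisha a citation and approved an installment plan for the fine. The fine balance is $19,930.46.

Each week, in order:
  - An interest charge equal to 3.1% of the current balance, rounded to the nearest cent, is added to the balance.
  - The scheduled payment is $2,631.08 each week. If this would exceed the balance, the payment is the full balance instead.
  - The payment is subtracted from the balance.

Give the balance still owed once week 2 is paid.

Week 1: $19,930.46 +$617.84 interest = $20,548.30; pay $2,631.08 → $17,917.22
Week 2: $17,917.22 +$555.43 interest = $18,472.65; pay $2,631.08 → $15,841.57

$15,841.57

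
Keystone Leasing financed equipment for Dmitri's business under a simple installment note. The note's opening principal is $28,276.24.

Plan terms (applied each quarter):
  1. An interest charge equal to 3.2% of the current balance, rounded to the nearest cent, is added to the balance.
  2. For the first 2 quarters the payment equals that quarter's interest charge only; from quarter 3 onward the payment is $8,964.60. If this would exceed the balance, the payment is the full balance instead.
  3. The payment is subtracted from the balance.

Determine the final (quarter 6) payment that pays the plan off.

# | Opening | Interest | Payment | End bal
1 | $28,276.24 | $904.84 | $904.84 | $28,276.24
2 | $28,276.24 | $904.84 | $904.84 | $28,276.24
3 | $28,276.24 | $904.84 | $8,964.60 | $20,216.48
4 | $20,216.48 | $646.93 | $8,964.60 | $11,898.81
5 | $11,898.81 | $380.76 | $8,964.60 | $3,314.97
6 | $3,314.97 | $106.08 | $3,421.05 | $0.00

$3,421.05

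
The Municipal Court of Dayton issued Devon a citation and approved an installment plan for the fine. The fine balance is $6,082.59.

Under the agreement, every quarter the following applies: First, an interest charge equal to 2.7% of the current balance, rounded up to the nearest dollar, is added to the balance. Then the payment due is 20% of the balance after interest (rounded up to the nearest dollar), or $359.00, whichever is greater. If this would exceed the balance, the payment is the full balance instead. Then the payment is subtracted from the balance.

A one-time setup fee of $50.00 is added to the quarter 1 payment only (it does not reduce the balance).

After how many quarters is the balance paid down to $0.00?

12

Quarter 1: opening $6,082.59; interest $165.00 → $6,247.59; payment $1,250.00 (+ $50.00 fee); balance $4,997.59
Quarter 2: opening $4,997.59; interest $135.00 → $5,132.59; payment $1,027.00; balance $4,105.59
Quarter 3: opening $4,105.59; interest $111.00 → $4,216.59; payment $844.00; balance $3,372.59
Quarter 4: opening $3,372.59; interest $92.00 → $3,464.59; payment $693.00; balance $2,771.59
Quarter 5: opening $2,771.59; interest $75.00 → $2,846.59; payment $570.00; balance $2,276.59
Quarter 6: opening $2,276.59; interest $62.00 → $2,338.59; payment $468.00; balance $1,870.59
Quarter 7: opening $1,870.59; interest $51.00 → $1,921.59; payment $385.00; balance $1,536.59
Quarter 8: opening $1,536.59; interest $42.00 → $1,578.59; payment $359.00; balance $1,219.59
Quarter 9: opening $1,219.59; interest $33.00 → $1,252.59; payment $359.00; balance $893.59
Quarter 10: opening $893.59; interest $25.00 → $918.59; payment $359.00; balance $559.59
Quarter 11: opening $559.59; interest $16.00 → $575.59; payment $359.00; balance $216.59
Quarter 12: opening $216.59; interest $6.00 → $222.59; payment $222.59; balance $0.00
Balance reaches $0.00 in quarter 12.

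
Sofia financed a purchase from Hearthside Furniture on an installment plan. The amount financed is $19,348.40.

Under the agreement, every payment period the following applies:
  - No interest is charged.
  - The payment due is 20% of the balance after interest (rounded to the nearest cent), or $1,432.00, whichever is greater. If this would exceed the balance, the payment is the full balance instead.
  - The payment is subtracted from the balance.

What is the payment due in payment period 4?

$1,981.28

Payment period 1: $19,348.40 − $3,869.68 → $15,478.72
Payment period 2: $15,478.72 − $3,095.74 → $12,382.98
Payment period 3: $12,382.98 − $2,476.60 → $9,906.38
Payment period 4: $9,906.38 − $1,981.28 → $7,925.10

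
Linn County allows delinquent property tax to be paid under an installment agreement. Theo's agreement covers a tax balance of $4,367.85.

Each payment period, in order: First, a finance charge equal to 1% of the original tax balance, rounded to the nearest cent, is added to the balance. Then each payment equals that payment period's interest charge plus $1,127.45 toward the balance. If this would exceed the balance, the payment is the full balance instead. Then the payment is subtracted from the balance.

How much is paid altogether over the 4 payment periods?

Payment period 1: $4,367.85 +$43.68 interest = $4,411.53; pay $1,171.13 → $3,240.40
Payment period 2: $3,240.40 +$43.68 interest = $3,284.08; pay $1,171.13 → $2,112.95
Payment period 3: $2,112.95 +$43.68 interest = $2,156.63; pay $1,171.13 → $985.50
Payment period 4: $985.50 +$43.68 interest = $1,029.18; pay $1,029.18 → $0.00
Total paid: $4,542.57

$4,542.57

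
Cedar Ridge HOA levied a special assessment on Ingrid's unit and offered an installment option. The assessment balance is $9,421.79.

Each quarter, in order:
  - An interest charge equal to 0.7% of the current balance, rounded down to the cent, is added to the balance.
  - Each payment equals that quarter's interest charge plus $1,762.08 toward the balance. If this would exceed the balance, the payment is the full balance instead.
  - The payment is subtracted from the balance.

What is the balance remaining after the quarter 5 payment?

# | Opening | Interest | Payment | End bal
1 | $9,421.79 | $65.95 | $1,828.03 | $7,659.71
2 | $7,659.71 | $53.61 | $1,815.69 | $5,897.63
3 | $5,897.63 | $41.28 | $1,803.36 | $4,135.55
4 | $4,135.55 | $28.94 | $1,791.02 | $2,373.47
5 | $2,373.47 | $16.61 | $1,778.69 | $611.39

$611.39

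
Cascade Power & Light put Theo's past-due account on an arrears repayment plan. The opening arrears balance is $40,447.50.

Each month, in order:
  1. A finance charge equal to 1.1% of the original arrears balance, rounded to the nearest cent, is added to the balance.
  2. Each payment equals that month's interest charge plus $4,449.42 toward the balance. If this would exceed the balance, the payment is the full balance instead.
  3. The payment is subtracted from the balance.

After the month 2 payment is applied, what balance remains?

$31,548.66

# | Opening | Interest | Payment | End bal
1 | $40,447.50 | $444.92 | $4,894.34 | $35,998.08
2 | $35,998.08 | $444.92 | $4,894.34 | $31,548.66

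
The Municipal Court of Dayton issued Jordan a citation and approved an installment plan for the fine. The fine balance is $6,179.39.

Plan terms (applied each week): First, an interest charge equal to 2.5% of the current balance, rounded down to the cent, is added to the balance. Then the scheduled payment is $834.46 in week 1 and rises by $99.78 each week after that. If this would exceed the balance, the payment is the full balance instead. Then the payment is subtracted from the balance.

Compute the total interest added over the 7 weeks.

$619.59

# | Opening | Interest | Payment | End bal
1 | $6,179.39 | $154.48 | $834.46 | $5,499.41
2 | $5,499.41 | $137.48 | $934.24 | $4,702.65
3 | $4,702.65 | $117.56 | $1,034.02 | $3,786.19
4 | $3,786.19 | $94.65 | $1,133.80 | $2,747.04
5 | $2,747.04 | $68.67 | $1,233.58 | $1,582.13
6 | $1,582.13 | $39.55 | $1,333.36 | $288.32
7 | $288.32 | $7.20 | $295.52 | $0.00
Total interest: $154.48 + $137.48 + $117.56 + $94.65 + $68.67 + $39.55 + $7.20 = $619.59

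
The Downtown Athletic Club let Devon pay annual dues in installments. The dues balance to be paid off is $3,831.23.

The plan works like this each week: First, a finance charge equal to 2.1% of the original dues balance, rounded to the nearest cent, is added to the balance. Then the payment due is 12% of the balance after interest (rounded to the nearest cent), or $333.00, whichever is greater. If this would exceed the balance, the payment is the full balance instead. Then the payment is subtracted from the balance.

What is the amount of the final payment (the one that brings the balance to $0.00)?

$88.83

Week 1: opening $3,831.23; interest $80.46 → $3,911.69; payment $469.40; balance $3,442.29
Week 2: opening $3,442.29; interest $80.46 → $3,522.75; payment $422.73; balance $3,100.02
Week 3: opening $3,100.02; interest $80.46 → $3,180.48; payment $381.66; balance $2,798.82
Week 4: opening $2,798.82; interest $80.46 → $2,879.28; payment $345.51; balance $2,533.77
Week 5: opening $2,533.77; interest $80.46 → $2,614.23; payment $333.00; balance $2,281.23
Week 6: opening $2,281.23; interest $80.46 → $2,361.69; payment $333.00; balance $2,028.69
Week 7: opening $2,028.69; interest $80.46 → $2,109.15; payment $333.00; balance $1,776.15
Week 8: opening $1,776.15; interest $80.46 → $1,856.61; payment $333.00; balance $1,523.61
Week 9: opening $1,523.61; interest $80.46 → $1,604.07; payment $333.00; balance $1,271.07
Week 10: opening $1,271.07; interest $80.46 → $1,351.53; payment $333.00; balance $1,018.53
Week 11: opening $1,018.53; interest $80.46 → $1,098.99; payment $333.00; balance $765.99
Week 12: opening $765.99; interest $80.46 → $846.45; payment $333.00; balance $513.45
Week 13: opening $513.45; interest $80.46 → $593.91; payment $333.00; balance $260.91
Week 14: opening $260.91; interest $80.46 → $341.37; payment $333.00; balance $8.37
Week 15: opening $8.37; interest $80.46 → $88.83; payment $88.83; balance $0.00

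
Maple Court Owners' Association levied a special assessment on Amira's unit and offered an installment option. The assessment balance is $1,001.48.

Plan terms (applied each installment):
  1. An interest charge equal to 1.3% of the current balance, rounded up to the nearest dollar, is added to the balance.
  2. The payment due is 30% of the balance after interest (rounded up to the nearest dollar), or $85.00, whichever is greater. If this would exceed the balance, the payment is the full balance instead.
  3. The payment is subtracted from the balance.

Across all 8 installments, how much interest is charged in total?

$46.00

Installment 1: opening $1,001.48; interest $14.00 → $1,015.48; payment $305.00; balance $710.48
Installment 2: opening $710.48; interest $10.00 → $720.48; payment $217.00; balance $503.48
Installment 3: opening $503.48; interest $7.00 → $510.48; payment $154.00; balance $356.48
Installment 4: opening $356.48; interest $5.00 → $361.48; payment $109.00; balance $252.48
Installment 5: opening $252.48; interest $4.00 → $256.48; payment $85.00; balance $171.48
Installment 6: opening $171.48; interest $3.00 → $174.48; payment $85.00; balance $89.48
Installment 7: opening $89.48; interest $2.00 → $91.48; payment $85.00; balance $6.48
Installment 8: opening $6.48; interest $1.00 → $7.48; payment $7.48; balance $0.00
Total interest: $14.00 + $10.00 + $7.00 + $5.00 + $4.00 + $3.00 + $2.00 + $1.00 = $46.00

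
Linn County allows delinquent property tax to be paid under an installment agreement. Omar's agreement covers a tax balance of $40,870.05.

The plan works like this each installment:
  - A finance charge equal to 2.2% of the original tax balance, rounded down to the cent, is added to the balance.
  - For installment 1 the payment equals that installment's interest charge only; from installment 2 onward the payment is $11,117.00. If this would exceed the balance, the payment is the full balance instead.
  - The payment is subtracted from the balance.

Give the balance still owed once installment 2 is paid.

Installment 1: $40,870.05 +$899.14 interest = $41,769.19; pay $899.14 → $40,870.05
Installment 2: $40,870.05 +$899.14 interest = $41,769.19; pay $11,117.00 → $30,652.19

$30,652.19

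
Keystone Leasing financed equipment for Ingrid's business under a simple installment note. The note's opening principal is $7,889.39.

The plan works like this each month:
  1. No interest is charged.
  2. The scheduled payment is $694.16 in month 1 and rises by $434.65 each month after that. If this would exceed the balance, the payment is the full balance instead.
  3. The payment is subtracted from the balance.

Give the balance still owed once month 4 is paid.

Month 1: $7,889.39 − $694.16 → $7,195.23
Month 2: $7,195.23 − $1,128.81 → $6,066.42
Month 3: $6,066.42 − $1,563.46 → $4,502.96
Month 4: $4,502.96 − $1,998.11 → $2,504.85

$2,504.85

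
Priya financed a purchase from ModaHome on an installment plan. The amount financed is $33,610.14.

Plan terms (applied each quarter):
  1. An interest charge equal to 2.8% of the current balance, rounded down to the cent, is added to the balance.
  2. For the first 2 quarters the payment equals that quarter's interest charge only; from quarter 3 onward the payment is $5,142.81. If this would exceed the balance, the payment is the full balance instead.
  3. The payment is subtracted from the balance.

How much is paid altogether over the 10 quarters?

$39,535.70

Quarter 1: opening $33,610.14; interest $941.08 → $34,551.22; payment $941.08; balance $33,610.14
Quarter 2: opening $33,610.14; interest $941.08 → $34,551.22; payment $941.08; balance $33,610.14
Quarter 3: opening $33,610.14; interest $941.08 → $34,551.22; payment $5,142.81; balance $29,408.41
Quarter 4: opening $29,408.41; interest $823.43 → $30,231.84; payment $5,142.81; balance $25,089.03
Quarter 5: opening $25,089.03; interest $702.49 → $25,791.52; payment $5,142.81; balance $20,648.71
Quarter 6: opening $20,648.71; interest $578.16 → $21,226.87; payment $5,142.81; balance $16,084.06
Quarter 7: opening $16,084.06; interest $450.35 → $16,534.41; payment $5,142.81; balance $11,391.60
Quarter 8: opening $11,391.60; interest $318.96 → $11,710.56; payment $5,142.81; balance $6,567.75
Quarter 9: opening $6,567.75; interest $183.89 → $6,751.64; payment $5,142.81; balance $1,608.83
Quarter 10: opening $1,608.83; interest $45.04 → $1,653.87; payment $1,653.87; balance $0.00
Total paid: $39,535.70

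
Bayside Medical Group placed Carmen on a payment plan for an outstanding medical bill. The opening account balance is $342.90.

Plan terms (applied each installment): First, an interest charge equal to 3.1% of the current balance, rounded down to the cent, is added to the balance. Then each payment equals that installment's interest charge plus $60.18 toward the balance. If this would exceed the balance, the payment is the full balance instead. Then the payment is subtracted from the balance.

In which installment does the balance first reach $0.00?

Installment 1: $342.90 +$10.62 interest = $353.52; pay $70.80 → $282.72
Installment 2: $282.72 +$8.76 interest = $291.48; pay $68.94 → $222.54
Installment 3: $222.54 +$6.89 interest = $229.43; pay $67.07 → $162.36
Installment 4: $162.36 +$5.03 interest = $167.39; pay $65.21 → $102.18
Installment 5: $102.18 +$3.16 interest = $105.34; pay $63.34 → $42.00
Installment 6: $42.00 +$1.30 interest = $43.30; pay $43.30 → $0.00
Balance reaches $0.00 in installment 6.

6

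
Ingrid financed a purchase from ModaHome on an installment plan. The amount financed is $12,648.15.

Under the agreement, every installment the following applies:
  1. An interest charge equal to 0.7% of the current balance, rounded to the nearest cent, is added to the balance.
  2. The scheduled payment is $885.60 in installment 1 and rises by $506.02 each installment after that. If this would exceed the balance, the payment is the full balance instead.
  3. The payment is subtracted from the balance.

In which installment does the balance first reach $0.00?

7

Installment 1: opening $12,648.15; interest $88.54 → $12,736.69; payment $885.60; balance $11,851.09
Installment 2: opening $11,851.09; interest $82.96 → $11,934.05; payment $1,391.62; balance $10,542.43
Installment 3: opening $10,542.43; interest $73.80 → $10,616.23; payment $1,897.64; balance $8,718.59
Installment 4: opening $8,718.59; interest $61.03 → $8,779.62; payment $2,403.66; balance $6,375.96
Installment 5: opening $6,375.96; interest $44.63 → $6,420.59; payment $2,909.68; balance $3,510.91
Installment 6: opening $3,510.91; interest $24.58 → $3,535.49; payment $3,415.70; balance $119.79
Installment 7: opening $119.79; interest $0.84 → $120.63; payment $120.63; balance $0.00
Balance reaches $0.00 in installment 7.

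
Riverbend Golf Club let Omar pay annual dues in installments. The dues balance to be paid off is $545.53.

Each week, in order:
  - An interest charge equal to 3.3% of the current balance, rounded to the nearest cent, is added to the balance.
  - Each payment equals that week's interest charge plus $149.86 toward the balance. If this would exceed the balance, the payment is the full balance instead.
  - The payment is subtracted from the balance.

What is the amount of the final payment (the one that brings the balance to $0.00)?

$99.12

# | Opening | Interest | Payment | End bal
1 | $545.53 | $18.00 | $167.86 | $395.67
2 | $395.67 | $13.06 | $162.92 | $245.81
3 | $245.81 | $8.11 | $157.97 | $95.95
4 | $95.95 | $3.17 | $99.12 | $0.00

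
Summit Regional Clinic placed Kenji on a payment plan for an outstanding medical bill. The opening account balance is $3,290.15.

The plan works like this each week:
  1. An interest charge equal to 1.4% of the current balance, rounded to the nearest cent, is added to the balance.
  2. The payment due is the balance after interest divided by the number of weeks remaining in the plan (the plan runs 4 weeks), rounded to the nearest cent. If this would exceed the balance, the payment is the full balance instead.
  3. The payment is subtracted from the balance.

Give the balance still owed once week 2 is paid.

$1,691.46

# | Opening | Interest | Payment | End bal
1 | $3,290.15 | $46.06 | $834.05 | $2,502.16
2 | $2,502.16 | $35.03 | $845.73 | $1,691.46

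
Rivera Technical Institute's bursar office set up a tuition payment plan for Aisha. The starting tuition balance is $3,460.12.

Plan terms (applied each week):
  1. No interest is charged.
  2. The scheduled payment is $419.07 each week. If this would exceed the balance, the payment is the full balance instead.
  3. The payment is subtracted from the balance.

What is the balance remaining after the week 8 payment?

Week 1: opening $3,460.12; payment $419.07; balance $3,041.05
Week 2: opening $3,041.05; payment $419.07; balance $2,621.98
Week 3: opening $2,621.98; payment $419.07; balance $2,202.91
Week 4: opening $2,202.91; payment $419.07; balance $1,783.84
Week 5: opening $1,783.84; payment $419.07; balance $1,364.77
Week 6: opening $1,364.77; payment $419.07; balance $945.70
Week 7: opening $945.70; payment $419.07; balance $526.63
Week 8: opening $526.63; payment $419.07; balance $107.56

$107.56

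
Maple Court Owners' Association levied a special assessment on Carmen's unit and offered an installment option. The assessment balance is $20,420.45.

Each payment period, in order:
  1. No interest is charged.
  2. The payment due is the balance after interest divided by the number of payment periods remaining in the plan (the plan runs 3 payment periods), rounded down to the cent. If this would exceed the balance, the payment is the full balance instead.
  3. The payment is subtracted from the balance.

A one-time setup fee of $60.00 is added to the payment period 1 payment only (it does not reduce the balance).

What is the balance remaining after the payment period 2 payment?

$6,806.82

# | Opening | Payment | Fee | End bal
1 | $20,420.45 | $6,806.81 | $60.00 | $13,613.64
2 | $13,613.64 | $6,806.82 | — | $6,806.82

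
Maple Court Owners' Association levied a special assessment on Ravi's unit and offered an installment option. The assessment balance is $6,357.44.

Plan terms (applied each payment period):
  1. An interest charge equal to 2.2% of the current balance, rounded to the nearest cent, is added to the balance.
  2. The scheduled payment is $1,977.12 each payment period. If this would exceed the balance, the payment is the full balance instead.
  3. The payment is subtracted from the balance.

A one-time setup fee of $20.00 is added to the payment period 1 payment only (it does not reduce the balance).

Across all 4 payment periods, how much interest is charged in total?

Payment period 1: opening $6,357.44; interest $139.86 → $6,497.30; payment $1,977.12 (+ $20.00 fee); balance $4,520.18
Payment period 2: opening $4,520.18; interest $99.44 → $4,619.62; payment $1,977.12; balance $2,642.50
Payment period 3: opening $2,642.50; interest $58.14 → $2,700.64; payment $1,977.12; balance $723.52
Payment period 4: opening $723.52; interest $15.92 → $739.44; payment $739.44; balance $0.00
Total interest: $139.86 + $99.44 + $58.14 + $15.92 = $313.36

$313.36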